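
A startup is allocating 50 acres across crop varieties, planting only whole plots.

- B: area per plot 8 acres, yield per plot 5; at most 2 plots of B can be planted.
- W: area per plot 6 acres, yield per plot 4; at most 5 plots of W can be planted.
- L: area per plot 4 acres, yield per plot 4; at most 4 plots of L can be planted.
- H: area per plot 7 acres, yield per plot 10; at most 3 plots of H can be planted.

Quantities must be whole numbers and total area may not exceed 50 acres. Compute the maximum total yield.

Take 2×W, 4×L, and 3×H: area 49 ≤ 50, yield 2·4 + 4·4 + 3·10 = 54.
H has the best ratio (10/7) and is taken to its limit of 3; remaining capacity is filled optimally with the others.

54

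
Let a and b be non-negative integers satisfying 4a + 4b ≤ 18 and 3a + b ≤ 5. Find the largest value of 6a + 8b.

(a,b)=(0,4) is feasible, giving 32.
(a,b)=(0,3) is feasible, giving 24.
Maximum is 32 at (a,b)=(0,4).

32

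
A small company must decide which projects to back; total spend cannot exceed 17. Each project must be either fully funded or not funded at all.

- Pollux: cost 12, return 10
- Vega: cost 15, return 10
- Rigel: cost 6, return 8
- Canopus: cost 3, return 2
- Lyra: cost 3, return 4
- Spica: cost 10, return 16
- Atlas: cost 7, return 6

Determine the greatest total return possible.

Allowing fractional choices, the relaxed optimum would be about 25.3, but projects are indivisible.
Canopus + Lyra + Spica: cost 3 + 3 + 10 = 16 ≤ 17, return 2 + 4 + 16 = 22.
Spica + Atlas: cost 10 + 7 = 17 ≤ 17, return 16 + 6 = 22.
Rigel + Spica: cost 6 + 10 = 16 ≤ 17, return 8 + 16 = 24.
Best is Rigel and Spica with total return 24.

24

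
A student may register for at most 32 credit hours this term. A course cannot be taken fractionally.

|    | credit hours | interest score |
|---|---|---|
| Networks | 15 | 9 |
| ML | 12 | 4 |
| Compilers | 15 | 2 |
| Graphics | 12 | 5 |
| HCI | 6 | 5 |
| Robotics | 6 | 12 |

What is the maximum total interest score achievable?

26

Allowing fractional choices, the relaxed optimum would be about 28.1, but courses are indivisible.
Graphics + HCI + Robotics: credit hours 12 + 6 + 6 = 24 ≤ 32, interest score 5 + 5 + 12 = 22.
Networks + HCI + Robotics: credit hours 15 + 6 + 6 = 27 ≤ 32, interest score 9 + 5 + 12 = 26.
Best is Networks, HCI, and Robotics with total interest score 26.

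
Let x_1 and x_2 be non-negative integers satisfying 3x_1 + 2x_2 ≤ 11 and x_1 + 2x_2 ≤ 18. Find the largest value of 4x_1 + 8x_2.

40

Relaxing integrality, the LP optimum is 44.00 at (x_1,x_2) = (0, 5.5), which is not an integer point.
(x_1,x_2)=(0,5): 3·0+2·5=10≤11, 1·0+2·5=10≤18, objective 40.
(x_1,x_2)=(1,4): 3·1+2·4=11≤11, 1·1+2·4=9≤18, objective 36.
(x_1,x_2)=(0,4): 3·0+2·4=8≤11, 1·0+2·4=8≤18, objective 32.
Maximum is 40 at (x_1,x_2)=(0,5).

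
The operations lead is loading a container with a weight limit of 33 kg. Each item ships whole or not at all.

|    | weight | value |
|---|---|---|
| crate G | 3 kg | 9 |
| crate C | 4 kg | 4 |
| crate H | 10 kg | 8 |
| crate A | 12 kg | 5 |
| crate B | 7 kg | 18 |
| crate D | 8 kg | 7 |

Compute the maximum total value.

46

Take crate G, crate C, crate H, crate B, and crate D: weight 3 + 4 + 10 + 7 + 8 = 32 ≤ 33, value 9 + 4 + 8 + 18 + 7 = 46.
No other feasible combination does better.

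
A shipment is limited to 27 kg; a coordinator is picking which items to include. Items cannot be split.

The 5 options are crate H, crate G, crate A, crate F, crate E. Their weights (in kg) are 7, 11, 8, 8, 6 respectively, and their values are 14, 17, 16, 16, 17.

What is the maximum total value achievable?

50

crate G + crate A + crate E: weight 11 + 8 + 6 = 25 ≤ 27, value 17 + 16 + 17 = 50.
crate G + crate F + crate E: weight 11 + 8 + 6 = 25 ≤ 27, value 17 + 16 + 17 = 50.
The maximum value is 50; one optimal choice is crate G, crate A, and crate E.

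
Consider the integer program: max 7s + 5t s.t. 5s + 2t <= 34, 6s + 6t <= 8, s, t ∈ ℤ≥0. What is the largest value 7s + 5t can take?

7

(s,t)=(1,0): 5·1+2·0=5≤34, 6·1+6·0=6≤8, objective 7.
(s,t)=(0,1): 5·0+2·1=2≤34, 6·0+6·1=6≤8, objective 5.
(s,t)=(0,0): 5·0+2·0=0≤34, 6·0+6·0=0≤8, objective 0.
No feasible integer point exceeds 7.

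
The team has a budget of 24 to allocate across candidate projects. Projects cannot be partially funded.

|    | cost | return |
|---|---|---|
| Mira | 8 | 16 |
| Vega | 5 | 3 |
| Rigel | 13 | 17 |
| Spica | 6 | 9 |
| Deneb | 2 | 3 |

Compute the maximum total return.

Treat it as a binary knapsack problem.
Take Mira, Rigel, and Deneb: cost 8 + 13 + 2 = 23 ≤ 24, return 16 + 17 + 3 = 36.
No other feasible combination does better.

36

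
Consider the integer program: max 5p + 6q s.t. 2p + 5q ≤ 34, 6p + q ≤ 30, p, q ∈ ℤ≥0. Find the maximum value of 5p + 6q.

The continuous relaxation peaks at (4.14, 5.14) with value 51.57; rounding to a feasible lattice point costs some objective.
(p,q)=(4,5): 2·4+5·5=33≤34, 6·4+1·5=29≤30, objective 50.
(p,q)=(3,5): 2·3+5·5=31≤34, 6·3+1·5=23≤30, objective 45.
(p,q)=(4,4): 2·4+5·4=28≤34, 6·4+1·4=28≤30, objective 44.
(p,q)=(3,4): 2·3+5·4=26≤34, 6·3+1·4=22≤30, objective 39.
Maximum is 50 at (p,q)=(4,5).

50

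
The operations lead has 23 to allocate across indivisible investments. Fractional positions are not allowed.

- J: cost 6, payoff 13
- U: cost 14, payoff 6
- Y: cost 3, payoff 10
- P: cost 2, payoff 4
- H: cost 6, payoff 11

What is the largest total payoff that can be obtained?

Allowing fractional choices, the relaxed optimum would be about 40.6, but investments are indivisible.
J + U + Y: cost 6 + 14 + 3 = 23 ≤ 23, payoff 13 + 6 + 10 = 29.
J + Y + P + H: cost 6 + 3 + 2 + 6 = 17 ≤ 23, payoff 13 + 10 + 4 + 11 = 38.
J + Y + H: cost 6 + 3 + 6 = 15 ≤ 23, payoff 13 + 10 + 11 = 34.
Best is J, Y, P, and H with total payoff 38.

38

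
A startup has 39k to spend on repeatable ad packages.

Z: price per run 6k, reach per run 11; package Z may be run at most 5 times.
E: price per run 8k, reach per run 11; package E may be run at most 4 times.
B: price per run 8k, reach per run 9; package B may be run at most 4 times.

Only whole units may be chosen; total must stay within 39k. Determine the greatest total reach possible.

This is a bounded integer knapsack.
5×Z and 1×B: price 38 ≤ 39, reach 5·11 + 1·9 = 64.
5×Z and 1×E: price 38 ≤ 39, reach 5·11 + 1·11 = 66.
Best is 66.

66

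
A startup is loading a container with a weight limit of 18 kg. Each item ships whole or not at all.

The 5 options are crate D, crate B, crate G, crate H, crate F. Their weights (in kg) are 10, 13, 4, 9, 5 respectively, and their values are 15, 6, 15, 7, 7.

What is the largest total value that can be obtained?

crate G + crate H + crate F: weight 4 + 9 + 5 = 18 ≤ 18, value 15 + 7 + 7 = 29.
crate D + crate G: weight 10 + 4 = 14 ≤ 18, value 15 + 15 = 30.
Best is crate D and crate G with total value 30.

30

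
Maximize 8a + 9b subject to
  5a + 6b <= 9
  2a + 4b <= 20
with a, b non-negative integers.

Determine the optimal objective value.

(a,b)=(0,1): 5·0+6·1=6≤9, 2·0+4·1=4≤20, objective 9.
(a,b)=(1,0): 5·1+6·0=5≤9, 2·1+4·0=2≤20, objective 8.
(a,b)=(0,0): 5·0+6·0=0≤9, 2·0+4·0=0≤20, objective 0.
The best lattice point is (0,1), giving 9.

9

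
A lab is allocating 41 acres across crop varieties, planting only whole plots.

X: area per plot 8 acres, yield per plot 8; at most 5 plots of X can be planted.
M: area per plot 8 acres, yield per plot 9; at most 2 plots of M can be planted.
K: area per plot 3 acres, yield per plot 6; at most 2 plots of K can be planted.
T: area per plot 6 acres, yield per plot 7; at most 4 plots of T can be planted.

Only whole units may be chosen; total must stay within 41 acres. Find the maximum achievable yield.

This is a bounded integer knapsack.
1×X, 1×M, 2×K, and 3×T: area 40 ≤ 41, yield 1·8 + 1·9 + 2·6 + 3·7 = 50.
2×M, 2×K, and 3×T: area 40 ≤ 41, yield 2·9 + 2·6 + 3·7 = 51.
Best is 51.

51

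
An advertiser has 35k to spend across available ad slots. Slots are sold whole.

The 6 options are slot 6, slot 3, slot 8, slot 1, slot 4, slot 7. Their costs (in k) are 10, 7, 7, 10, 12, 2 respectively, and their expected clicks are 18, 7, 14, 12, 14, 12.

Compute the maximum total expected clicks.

Allowing fractional choices, the relaxed optimum would be about 63.0, but ad slots are indivisible.
slot 6 + slot 8 + slot 4 + slot 7: cost 10 + 7 + 12 + 2 = 31 ≤ 35, expected clicks 18 + 14 + 14 + 12 = 58.
slot 6 + slot 8 + slot 1 + slot 7: cost 10 + 7 + 10 + 2 = 29 ≤ 35, expected clicks 18 + 14 + 12 + 12 = 56.
Best is slot 6, slot 8, slot 4, and slot 7 with total expected clicks 58.

58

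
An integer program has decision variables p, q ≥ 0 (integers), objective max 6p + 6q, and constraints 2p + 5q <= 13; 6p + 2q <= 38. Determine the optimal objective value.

36

Relaxing integrality, the LP optimum is 38.31 at (p,q) = (6.31, 0.0769), which is not an integer point.
(p,q)=(6,0): 2·6+5·0=12≤13, 6·6+2·0=36≤38, objective 36.
(p,q)=(5,0): 2·5+5·0=10≤13, 6·5+2·0=30≤38, objective 30.
No feasible integer point exceeds 36.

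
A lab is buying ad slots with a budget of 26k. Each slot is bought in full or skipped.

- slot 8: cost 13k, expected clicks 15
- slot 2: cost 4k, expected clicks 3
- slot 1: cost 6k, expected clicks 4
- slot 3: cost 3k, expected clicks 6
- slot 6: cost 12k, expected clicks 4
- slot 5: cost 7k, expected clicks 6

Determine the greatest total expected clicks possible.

slot 8 + slot 1 + slot 3: cost 13 + 6 + 3 = 22 ≤ 26, expected clicks 15 + 4 + 6 = 25.
slot 8 + slot 2 + slot 1 + slot 3: cost 13 + 4 + 6 + 3 = 26 ≤ 26, expected clicks 15 + 3 + 4 + 6 = 28.
slot 8 + slot 3 + slot 5: cost 13 + 3 + 7 = 23 ≤ 26, expected clicks 15 + 6 + 6 = 27.
Best is slot 8, slot 2, slot 1, and slot 3 with total expected clicks 28.

28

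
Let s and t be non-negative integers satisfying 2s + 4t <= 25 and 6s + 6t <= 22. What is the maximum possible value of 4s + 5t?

15

(s,t)=(0,3) is feasible, giving 15.
(s,t)=(1,2) is feasible, giving 14.
(s,t)=(0,2) is feasible, giving 10.
Maximum is 15 at (s,t)=(0,3).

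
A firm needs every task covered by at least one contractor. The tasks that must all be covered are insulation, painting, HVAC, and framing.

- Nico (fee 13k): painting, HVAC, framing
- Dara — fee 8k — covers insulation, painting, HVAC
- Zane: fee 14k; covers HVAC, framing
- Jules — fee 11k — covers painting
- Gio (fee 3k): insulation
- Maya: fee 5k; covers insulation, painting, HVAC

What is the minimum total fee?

This is a weighted set-cover instance.
The greedy cost-per-new-task heuristic would pick Maya and Nico for 18, but a cheaper cover exists.
Choose Nico and Gio: together they cover insulation, painting, HVAC, framing — every task.
Total fee: 13 + 3 = 16.
No cover costs less than 16.

16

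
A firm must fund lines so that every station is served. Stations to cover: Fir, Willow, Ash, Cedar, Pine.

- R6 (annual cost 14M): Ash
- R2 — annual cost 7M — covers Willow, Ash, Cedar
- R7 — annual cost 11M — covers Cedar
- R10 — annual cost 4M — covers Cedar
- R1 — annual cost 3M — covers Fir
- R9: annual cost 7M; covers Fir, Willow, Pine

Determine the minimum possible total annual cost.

14

The greedy cost-per-new-station heuristic would pick R2, R1, and R9 for 17, but a cheaper cover exists.
Choose R2 and R9: together they cover Fir, Willow, Ash, Cedar, Pine — every station.
Total annual cost: 7 + 7 = 14.
No cover costs less than 14.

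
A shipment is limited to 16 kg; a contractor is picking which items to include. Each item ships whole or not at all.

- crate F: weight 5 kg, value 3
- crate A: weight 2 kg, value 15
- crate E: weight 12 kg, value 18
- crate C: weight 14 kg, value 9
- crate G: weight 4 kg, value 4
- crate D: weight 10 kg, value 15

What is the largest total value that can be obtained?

Treat it as a binary knapsack problem.
Allowing fractional choices, the relaxed optimum would be about 36.0, but items are indivisible.
crate A + crate G + crate D: weight 2 + 4 + 10 = 16 ≤ 16, value 15 + 4 + 15 = 34.
crate A + crate E: weight 2 + 12 = 14 ≤ 16, value 15 + 18 = 33.
crate A + crate D: weight 2 + 10 = 12 ≤ 16, value 15 + 15 = 30.
Best is crate A, crate G, and crate D with total value 34.

34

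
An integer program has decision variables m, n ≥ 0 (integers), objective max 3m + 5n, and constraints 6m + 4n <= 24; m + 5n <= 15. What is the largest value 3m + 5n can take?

16

The continuous relaxation peaks at (2.31, 2.54) with value 19.62; rounding to a feasible lattice point costs some objective.
(m,n)=(2,2): 6·2+4·2=20≤24, 1·2+5·2=12≤15, objective 16.
(m,n)=(3,1): 6·3+4·1=22≤24, 1·3+5·1=8≤15, objective 14.
(m,n)=(1,2): 6·1+4·2=14≤24, 1·1+5·2=11≤15, objective 13.
Maximum is 16 at (m,n)=(2,2).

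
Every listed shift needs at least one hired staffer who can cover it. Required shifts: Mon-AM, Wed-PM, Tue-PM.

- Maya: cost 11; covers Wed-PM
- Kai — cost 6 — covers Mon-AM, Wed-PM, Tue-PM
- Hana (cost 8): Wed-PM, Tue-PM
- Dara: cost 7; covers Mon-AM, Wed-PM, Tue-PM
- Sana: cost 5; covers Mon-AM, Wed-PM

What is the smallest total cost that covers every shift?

This is an integer covering problem.
Kai alone covers Mon-AM, Wed-PM, Tue-PM — every shift.
Total cost: 6.
No cover costs less than 6.

6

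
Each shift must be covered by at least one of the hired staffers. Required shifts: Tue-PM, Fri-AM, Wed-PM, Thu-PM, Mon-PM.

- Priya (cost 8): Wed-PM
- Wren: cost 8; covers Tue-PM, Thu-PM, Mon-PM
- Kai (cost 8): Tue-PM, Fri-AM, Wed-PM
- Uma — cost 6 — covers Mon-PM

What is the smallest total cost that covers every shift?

Choose Wren and Kai: together they cover Tue-PM, Fri-AM, Wed-PM, Thu-PM, Mon-PM — every shift.
Total cost: 8 + 8 = 16.
No cover costs less than 16.

16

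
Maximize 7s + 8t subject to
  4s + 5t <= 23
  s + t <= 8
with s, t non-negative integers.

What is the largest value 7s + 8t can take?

Relaxing integrality, the LP optimum is 40.25 at (s,t) = (5.75, 0), which is not an integer point.
(s,t)=(2,3): 4·2+5·3=23≤23, 1·2+1·3=5≤8, objective 38.
(s,t)=(3,2): 4·3+5·2=22≤23, 1·3+1·2=5≤8, objective 37.
(s,t)=(4,1): 4·4+5·1=21≤23, 1·4+1·1=5≤8, objective 36.
Maximum is 38 at (s,t)=(2,3).

38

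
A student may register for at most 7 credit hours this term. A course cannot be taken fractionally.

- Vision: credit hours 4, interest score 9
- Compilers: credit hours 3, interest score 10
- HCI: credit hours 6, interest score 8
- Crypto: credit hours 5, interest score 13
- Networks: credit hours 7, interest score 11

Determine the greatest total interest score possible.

This is an integer program with binary decision variables.
Take Vision and Compilers: credit hours 4 + 3 = 7 ≤ 7, interest score 9 + 10 = 19.
No other feasible combination does better.

19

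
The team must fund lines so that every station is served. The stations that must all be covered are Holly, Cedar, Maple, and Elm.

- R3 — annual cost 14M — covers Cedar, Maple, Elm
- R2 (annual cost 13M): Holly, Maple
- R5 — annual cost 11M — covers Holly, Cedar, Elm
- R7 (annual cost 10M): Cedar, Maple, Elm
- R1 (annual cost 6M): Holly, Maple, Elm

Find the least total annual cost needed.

16

Choose R7 and R1: together they cover Holly, Cedar, Maple, Elm — every station.
Total annual cost: 10 + 6 = 16.
No cover costs less than 16.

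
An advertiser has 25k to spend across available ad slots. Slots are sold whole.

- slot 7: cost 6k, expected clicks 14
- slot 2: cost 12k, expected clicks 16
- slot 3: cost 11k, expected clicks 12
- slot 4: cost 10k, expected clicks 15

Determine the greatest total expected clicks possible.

Allowing fractional choices, the relaxed optimum would be about 41.0, but ad slots are indivisible.
slot 2 + slot 4: cost 12 + 10 = 22 ≤ 25, expected clicks 16 + 15 = 31.
slot 7 + slot 2: cost 6 + 12 = 18 ≤ 25, expected clicks 14 + 16 = 30.
Best is slot 2 and slot 4 with total expected clicks 31.

31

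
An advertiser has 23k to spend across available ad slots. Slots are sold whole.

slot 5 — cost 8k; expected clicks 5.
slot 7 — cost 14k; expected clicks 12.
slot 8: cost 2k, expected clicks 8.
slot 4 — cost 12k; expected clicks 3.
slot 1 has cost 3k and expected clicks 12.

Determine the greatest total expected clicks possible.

Take slot 7, slot 8, and slot 1: cost 14 + 2 + 3 = 19 ≤ 23, expected clicks 12 + 8 + 12 = 32.
No other feasible combination does better.

32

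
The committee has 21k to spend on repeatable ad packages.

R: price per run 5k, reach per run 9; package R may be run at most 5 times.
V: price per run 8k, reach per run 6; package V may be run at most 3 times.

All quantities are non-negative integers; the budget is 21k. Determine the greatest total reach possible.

36

This is a bounded integer knapsack.
Take 4×R: price 20 ≤ 21, reach 4·9 = 36.
No other integer combination yields more.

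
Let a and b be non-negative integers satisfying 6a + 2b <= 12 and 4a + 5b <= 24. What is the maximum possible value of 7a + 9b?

36

(a,b)=(0,4): 6·0+2·4=8≤12, 4·0+5·4=20≤24, objective 36.
(a,b)=(1,3): 6·1+2·3=12≤12, 4·1+5·3=19≤24, objective 34.
Maximum is 36 at (a,b)=(0,4).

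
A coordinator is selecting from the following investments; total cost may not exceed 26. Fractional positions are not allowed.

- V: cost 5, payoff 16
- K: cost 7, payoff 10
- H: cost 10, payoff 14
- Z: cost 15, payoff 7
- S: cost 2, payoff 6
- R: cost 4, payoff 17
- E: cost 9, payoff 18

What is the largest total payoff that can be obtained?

Take V, K, R, and E: cost 5 + 7 + 4 + 9 = 25 ≤ 26, payoff 16 + 10 + 17 + 18 = 61.
No other feasible combination does better.

61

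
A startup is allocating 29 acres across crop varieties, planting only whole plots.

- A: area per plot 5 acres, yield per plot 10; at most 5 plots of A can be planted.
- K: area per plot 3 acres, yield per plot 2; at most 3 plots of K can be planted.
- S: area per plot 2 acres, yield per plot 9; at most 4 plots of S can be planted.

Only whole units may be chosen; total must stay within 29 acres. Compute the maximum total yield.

4×A and 4×S: area 28 ≤ 29, yield 4·10 + 4·9 = 76.
3×A, 2×K, and 4×S: area 29 ≤ 29, yield 3·10 + 2·2 + 4·9 = 70.
Best is 76.

76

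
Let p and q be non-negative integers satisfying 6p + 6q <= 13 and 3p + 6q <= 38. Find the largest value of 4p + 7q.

(p,q)=(0,2): 6·0+6·2=12≤13, 3·0+6·2=12≤38, objective 14.
(p,q)=(1,1): 6·1+6·1=12≤13, 3·1+6·1=9≤38, objective 11.
(p,q)=(0,1): 6·0+6·1=6≤13, 3·0+6·1=6≤38, objective 7.
The best lattice point is (0,2), giving 14.

14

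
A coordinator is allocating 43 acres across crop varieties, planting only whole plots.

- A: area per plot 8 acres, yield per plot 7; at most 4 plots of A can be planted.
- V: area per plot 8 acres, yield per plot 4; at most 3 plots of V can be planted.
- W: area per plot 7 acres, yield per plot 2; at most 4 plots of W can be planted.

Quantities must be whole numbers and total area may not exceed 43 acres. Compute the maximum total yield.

This is a bounded integer knapsack.
4×A and 1×W: area 39 ≤ 43, yield 4·7 + 1·2 = 30.
4×A and 1×V: area 40 ≤ 43, yield 4·7 + 1·4 = 32.
Best is 32.

32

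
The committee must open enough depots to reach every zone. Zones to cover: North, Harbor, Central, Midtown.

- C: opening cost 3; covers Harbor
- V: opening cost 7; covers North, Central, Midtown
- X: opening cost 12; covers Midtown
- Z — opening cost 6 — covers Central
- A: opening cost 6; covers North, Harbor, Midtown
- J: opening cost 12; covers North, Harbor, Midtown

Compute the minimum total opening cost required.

10

The greedy cost-per-new-zone heuristic would pick A and Z for 12, but a cheaper cover exists.
Choose C and V: together they cover North, Harbor, Central, Midtown — every zone.
Total opening cost: 3 + 7 = 10.
No cover costs less than 10.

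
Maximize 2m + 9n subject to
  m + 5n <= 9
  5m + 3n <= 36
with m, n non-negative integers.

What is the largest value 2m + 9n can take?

(m,n)=(4,1): 1·4+5·1=9≤9, 5·4+3·1=23≤36, objective 17.
(m,n)=(3,1): 1·3+5·1=8≤9, 5·3+3·1=18≤36, objective 15.
(m,n)=(7,0): 1·7+5·0=7≤9, 5·7+3·0=35≤36, objective 14.
Maximum is 17 at (m,n)=(4,1).

17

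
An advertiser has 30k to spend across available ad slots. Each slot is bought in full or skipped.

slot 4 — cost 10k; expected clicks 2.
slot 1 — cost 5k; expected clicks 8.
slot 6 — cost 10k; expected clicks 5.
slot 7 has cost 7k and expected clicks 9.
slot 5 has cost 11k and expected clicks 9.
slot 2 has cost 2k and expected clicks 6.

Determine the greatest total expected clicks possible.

32

Allowing fractional choices, the relaxed optimum would be about 34.5, but ad slots are indivisible.
slot 1 + slot 7 + slot 5 + slot 2: cost 5 + 7 + 11 + 2 = 25 ≤ 30, expected clicks 8 + 9 + 9 + 6 = 32.
slot 1 + slot 6 + slot 7 + slot 2: cost 5 + 10 + 7 + 2 = 24 ≤ 30, expected clicks 8 + 5 + 9 + 6 = 28.
slot 6 + slot 7 + slot 5 + slot 2: cost 10 + 7 + 11 + 2 = 30 ≤ 30, expected clicks 5 + 9 + 9 + 6 = 29.
Best is slot 1, slot 7, slot 5, and slot 2 with total expected clicks 32.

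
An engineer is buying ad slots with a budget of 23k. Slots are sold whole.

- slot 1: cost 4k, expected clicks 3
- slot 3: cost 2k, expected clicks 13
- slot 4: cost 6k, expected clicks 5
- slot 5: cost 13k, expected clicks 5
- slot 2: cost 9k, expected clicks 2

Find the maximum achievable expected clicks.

Allowing fractional choices, the relaxed optimum would be about 25.2, but ad slots are indivisible.
slot 1 + slot 3 + slot 4: cost 4 + 2 + 6 = 12 ≤ 23, expected clicks 3 + 13 + 5 = 21.
slot 1 + slot 3 + slot 4 + slot 2: cost 4 + 2 + 6 + 9 = 21 ≤ 23, expected clicks 3 + 13 + 5 + 2 = 23.
slot 3 + slot 4 + slot 5: cost 2 + 6 + 13 = 21 ≤ 23, expected clicks 13 + 5 + 5 = 23.
The maximum expected clicks is 23; one optimal choice is slot 3, slot 4, and slot 5.

23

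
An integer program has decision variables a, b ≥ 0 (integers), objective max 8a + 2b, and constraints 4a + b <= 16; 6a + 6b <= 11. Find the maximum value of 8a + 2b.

The continuous relaxation peaks at (1.83, 0) with value 14.67; rounding to a feasible lattice point costs some objective.
(a,b)=(1,0): 4·1+1·0=4≤16, 6·1+6·0=6≤11, objective 8.
(a,b)=(0,1): 4·0+1·1=1≤16, 6·0+6·1=6≤11, objective 2.
(a,b)=(0,0): 4·0+1·0=0≤16, 6·0+6·0=0≤11, objective 0.
The best lattice point is (1,0), giving 8.

8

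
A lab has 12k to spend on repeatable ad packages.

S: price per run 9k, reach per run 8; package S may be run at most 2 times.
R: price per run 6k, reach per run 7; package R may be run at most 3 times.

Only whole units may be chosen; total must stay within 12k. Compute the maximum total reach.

1×S: price 9 ≤ 12, reach 1·8 = 8.
2×R: price 12 ≤ 12, reach 2·7 = 14.
Best is 14.

14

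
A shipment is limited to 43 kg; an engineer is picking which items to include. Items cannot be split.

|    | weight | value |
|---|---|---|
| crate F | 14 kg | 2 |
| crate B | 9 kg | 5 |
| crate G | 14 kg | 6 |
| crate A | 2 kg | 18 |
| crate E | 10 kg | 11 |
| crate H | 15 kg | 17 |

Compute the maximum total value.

This is an integer program with binary decision variables.
crate B + crate A + crate E + crate H: weight 9 + 2 + 10 + 15 = 36 ≤ 43, value 5 + 18 + 11 + 17 = 51.
crate G + crate A + crate E + crate H: weight 14 + 2 + 10 + 15 = 41 ≤ 43, value 6 + 18 + 11 + 17 = 52.
crate F + crate A + crate E + crate H: weight 14 + 2 + 10 + 15 = 41 ≤ 43, value 2 + 18 + 11 + 17 = 48.
Best is crate G, crate A, crate E, and crate H with total value 52.

52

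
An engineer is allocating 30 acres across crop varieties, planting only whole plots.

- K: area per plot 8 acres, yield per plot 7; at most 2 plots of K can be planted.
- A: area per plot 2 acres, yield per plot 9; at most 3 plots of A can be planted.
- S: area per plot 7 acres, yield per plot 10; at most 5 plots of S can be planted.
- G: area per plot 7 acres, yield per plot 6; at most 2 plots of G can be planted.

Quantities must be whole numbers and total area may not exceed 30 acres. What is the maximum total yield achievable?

A has the best ratio (9/2); taking only A gives at most 3×9 = 27 (stopped by the supply cap of 3).
Mixing does better — 3×A and 3×S: area 27 ≤ 30, yield 3·9 + 3·10 = 57.

57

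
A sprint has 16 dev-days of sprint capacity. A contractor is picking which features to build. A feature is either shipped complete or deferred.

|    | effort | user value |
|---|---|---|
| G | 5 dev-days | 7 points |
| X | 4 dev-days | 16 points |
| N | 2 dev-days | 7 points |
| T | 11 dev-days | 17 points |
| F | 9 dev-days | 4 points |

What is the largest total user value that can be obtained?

X + N + F: effort 4 + 2 + 9 = 15 ≤ 16, user value 16 + 7 + 4 = 27.
X + T: effort 4 + 11 = 15 ≤ 16, user value 16 + 17 = 33.
G + X + N: effort 5 + 4 + 2 = 11 ≤ 16, user value 7 + 16 + 7 = 30.
Best is X and T with total user value 33.

33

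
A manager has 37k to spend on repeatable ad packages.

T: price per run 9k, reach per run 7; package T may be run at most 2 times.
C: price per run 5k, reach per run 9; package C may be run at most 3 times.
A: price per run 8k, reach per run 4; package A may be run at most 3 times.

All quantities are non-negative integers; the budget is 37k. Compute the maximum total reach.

This is a bounded integer knapsack.
Take 2×T and 3×C: price 33 ≤ 37, reach 2·7 + 3·9 = 41.
C has the best ratio (9/5) and is taken to its limit of 3; remaining capacity is filled optimally with the others.

41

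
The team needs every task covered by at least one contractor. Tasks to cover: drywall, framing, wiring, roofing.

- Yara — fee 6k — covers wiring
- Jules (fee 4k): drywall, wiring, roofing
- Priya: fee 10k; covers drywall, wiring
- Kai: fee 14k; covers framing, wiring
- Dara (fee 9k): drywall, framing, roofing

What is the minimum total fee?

13

This is an integer covering problem.
Choose Jules and Dara: together they cover drywall, framing, wiring, roofing — every task.
Total fee: 4 + 9 = 13.
No cover costs less than 13.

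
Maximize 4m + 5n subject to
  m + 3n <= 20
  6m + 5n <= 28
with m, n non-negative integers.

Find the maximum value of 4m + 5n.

The continuous relaxation peaks at (0, 5.6) with value 28.00; rounding to a feasible lattice point costs some objective.
(m,n)=(0,5): 1·0+3·5=15≤20, 6·0+5·5=25≤28, objective 25.
(m,n)=(1,4): 1·1+3·4=13≤20, 6·1+5·4=26≤28, objective 24.
(m,n)=(0,4): 1·0+3·4=12≤20, 6·0+5·4=20≤28, objective 20.
Maximum is 25 at (m,n)=(0,5).

25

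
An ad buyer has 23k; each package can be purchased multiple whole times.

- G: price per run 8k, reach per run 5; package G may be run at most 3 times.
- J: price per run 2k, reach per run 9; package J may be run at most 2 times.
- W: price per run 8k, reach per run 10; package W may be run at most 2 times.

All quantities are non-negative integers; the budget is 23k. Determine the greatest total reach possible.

38

Take 2×J and 2×W: price 20 ≤ 23, reach 2·9 + 2·10 = 38.
J has the best ratio (9/2) and is taken to its limit of 2; remaining capacity is filled optimally with the others.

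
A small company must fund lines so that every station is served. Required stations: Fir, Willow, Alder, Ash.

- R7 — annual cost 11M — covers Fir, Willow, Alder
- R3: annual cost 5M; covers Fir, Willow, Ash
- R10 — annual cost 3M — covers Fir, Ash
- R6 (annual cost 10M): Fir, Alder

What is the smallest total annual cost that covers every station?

14

The greedy cost-per-new-station heuristic would pick R10, R3, and R6 for 18, but a cheaper cover exists.
Choose R7 and R10: together they cover Fir, Willow, Alder, Ash — every station.
Total annual cost: 11 + 3 = 14.
No cover costs less than 14.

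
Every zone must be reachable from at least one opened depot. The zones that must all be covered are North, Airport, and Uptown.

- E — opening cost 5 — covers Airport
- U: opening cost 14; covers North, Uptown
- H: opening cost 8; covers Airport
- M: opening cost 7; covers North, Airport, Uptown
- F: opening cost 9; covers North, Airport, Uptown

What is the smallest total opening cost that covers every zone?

7

M alone covers North, Airport, Uptown — every zone.
Total opening cost: 7.
No cover costs less than 7.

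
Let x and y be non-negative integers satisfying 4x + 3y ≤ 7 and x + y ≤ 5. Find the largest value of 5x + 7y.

Relaxing integrality, the LP optimum is 16.33 at (x,y) = (0, 2.33), which is not an integer point.
(x,y)=(0,2): 4·0+3·2=6≤7, 1·0+1·2=2≤5, objective 14.
(x,y)=(1,1): 4·1+3·1=7≤7, 1·1+1·1=2≤5, objective 12.
(x,y)=(0,1): 4·0+3·1=3≤7, 1·0+1·1=1≤5, objective 7.
No feasible integer point exceeds 14.

14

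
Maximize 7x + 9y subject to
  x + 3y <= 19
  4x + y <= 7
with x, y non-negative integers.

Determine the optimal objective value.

(x,y)=(0,6) is feasible, giving 54.
(x,y)=(0,5) is feasible, giving 45.
Maximum is 54 at (x,y)=(0,6).

54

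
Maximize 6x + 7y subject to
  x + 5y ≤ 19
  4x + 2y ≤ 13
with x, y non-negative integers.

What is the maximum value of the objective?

27

(x,y)=(1,3): 1·1+5·3=16≤19, 4·1+2·3=10≤13, objective 27.
(x,y)=(2,2): 1·2+5·2=12≤19, 4·2+2·2=12≤13, objective 26.
(x,y)=(0,3): 1·0+5·3=15≤19, 4·0+2·3=6≤13, objective 21.
Maximum is 27 at (x,y)=(1,3).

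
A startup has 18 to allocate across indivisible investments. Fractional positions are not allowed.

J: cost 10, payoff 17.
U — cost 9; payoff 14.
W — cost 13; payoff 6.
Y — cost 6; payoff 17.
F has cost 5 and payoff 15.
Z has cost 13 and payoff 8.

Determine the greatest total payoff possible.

J + F: cost 10 + 5 = 15 ≤ 18, payoff 17 + 15 = 32.
J + Y: cost 10 + 6 = 16 ≤ 18, payoff 17 + 17 = 34.
Y + F: cost 6 + 5 = 11 ≤ 18, payoff 17 + 15 = 32.
Best is J and Y with total payoff 34.

34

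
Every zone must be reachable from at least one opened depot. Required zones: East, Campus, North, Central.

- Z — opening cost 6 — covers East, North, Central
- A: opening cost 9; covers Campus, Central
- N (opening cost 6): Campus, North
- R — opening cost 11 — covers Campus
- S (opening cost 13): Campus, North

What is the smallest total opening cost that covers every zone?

This is an integer covering problem.
Choose Z and N: together they cover East, Campus, North, Central — every zone.
Total opening cost: 6 + 6 = 12.
No cover costs less than 12.

12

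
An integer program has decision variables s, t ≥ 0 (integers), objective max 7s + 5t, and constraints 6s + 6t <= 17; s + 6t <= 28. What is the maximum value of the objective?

Relaxing integrality, the LP optimum is 19.83 at (s,t) = (2.83, 0), which is not an integer point.
(s,t)=(2,0): 6·2+6·0=12≤17, 1·2+6·0=2≤28, objective 14.
(s,t)=(1,1): 6·1+6·1=12≤17, 1·1+6·1=7≤28, objective 12.
(s,t)=(1,0): 6·1+6·0=6≤17, 1·1+6·0=1≤28, objective 7.
No feasible integer point exceeds 14.

14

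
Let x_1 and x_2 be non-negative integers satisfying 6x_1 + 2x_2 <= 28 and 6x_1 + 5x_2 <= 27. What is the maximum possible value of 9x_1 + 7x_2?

39

(x_1,x_2)=(2,3): 6·2+2·3=18≤28, 6·2+5·3=27≤27, objective 39.
(x_1,x_2)=(1,4): 6·1+2·4=14≤28, 6·1+5·4=26≤27, objective 37.
(x_1,x_2)=(4,0): 6·4+2·0=24≤28, 6·4+5·0=24≤27, objective 36.
Maximum is 39 at (x_1,x_2)=(2,3).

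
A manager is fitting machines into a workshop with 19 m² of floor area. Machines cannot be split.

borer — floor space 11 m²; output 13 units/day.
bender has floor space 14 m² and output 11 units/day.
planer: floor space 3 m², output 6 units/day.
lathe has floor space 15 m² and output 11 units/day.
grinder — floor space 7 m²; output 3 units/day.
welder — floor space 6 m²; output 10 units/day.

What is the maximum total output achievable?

23

borer + planer: floor space 11 + 3 = 14 ≤ 19, output 13 + 6 = 19.
borer + welder: floor space 11 + 6 = 17 ≤ 19, output 13 + 10 = 23.
Best is borer and welder with total output 23.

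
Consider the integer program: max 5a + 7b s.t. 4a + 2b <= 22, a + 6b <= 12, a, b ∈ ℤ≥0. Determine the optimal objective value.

The continuous relaxation peaks at (4.91, 1.18) with value 32.82; rounding to a feasible lattice point costs some objective.
(a,b)=(5,1): 4·5+2·1=22≤22, 1·5+6·1=11≤12, objective 32.
(a,b)=(4,1): 4·4+2·1=18≤22, 1·4+6·1=10≤12, objective 27.
(a,b)=(5,0): 4·5+2·0=20≤22, 1·5+6·0=5≤12, objective 25.
(a,b)=(3,1): 4·3+2·1=14≤22, 1·3+6·1=9≤12, objective 22.
The best lattice point is (5,1), giving 32.

32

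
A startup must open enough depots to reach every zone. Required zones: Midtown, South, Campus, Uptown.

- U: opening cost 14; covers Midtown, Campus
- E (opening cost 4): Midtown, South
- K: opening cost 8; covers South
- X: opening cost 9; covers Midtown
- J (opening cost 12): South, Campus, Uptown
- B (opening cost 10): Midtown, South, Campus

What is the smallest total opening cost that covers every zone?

16

Choose E and J: together they cover Midtown, South, Campus, Uptown — every zone.
Total opening cost: 4 + 12 = 16.
No cover costs less than 16.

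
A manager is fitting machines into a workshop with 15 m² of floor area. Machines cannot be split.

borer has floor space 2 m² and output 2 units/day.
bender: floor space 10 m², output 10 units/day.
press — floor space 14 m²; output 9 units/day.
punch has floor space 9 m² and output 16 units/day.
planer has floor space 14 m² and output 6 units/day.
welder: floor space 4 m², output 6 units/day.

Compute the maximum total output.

borer + punch: floor space 2 + 9 = 11 ≤ 15, output 2 + 16 = 18.
borer + punch + welder: floor space 2 + 9 + 4 = 15 ≤ 15, output 2 + 16 + 6 = 24.
punch + welder: floor space 9 + 4 = 13 ≤ 15, output 16 + 6 = 22.
Best is borer, punch, and welder with total output 24.

24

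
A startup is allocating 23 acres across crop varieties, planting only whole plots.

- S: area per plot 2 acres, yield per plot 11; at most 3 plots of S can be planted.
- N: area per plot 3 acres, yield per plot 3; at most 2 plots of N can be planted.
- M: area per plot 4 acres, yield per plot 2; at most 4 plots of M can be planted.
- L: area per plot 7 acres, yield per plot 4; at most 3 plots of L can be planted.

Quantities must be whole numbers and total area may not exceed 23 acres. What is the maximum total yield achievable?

This is a bounded integer knapsack.
S has the best ratio (11/2); taking only S gives at most 3×11 = 33 (stopped by the supply cap of 3).
Mixing does better — 3×S, 2×N, 1×M, and 1×L: area 23 ≤ 23, yield 3·11 + 2·3 + 1·2 + 1·4 = 45.

45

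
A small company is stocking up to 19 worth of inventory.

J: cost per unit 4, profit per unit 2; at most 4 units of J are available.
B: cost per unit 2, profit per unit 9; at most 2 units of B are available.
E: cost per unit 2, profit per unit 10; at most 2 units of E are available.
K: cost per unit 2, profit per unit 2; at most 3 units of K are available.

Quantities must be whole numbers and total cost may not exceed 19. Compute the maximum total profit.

This is a bounded integer knapsack.
2×B, 2×E, and 3×K: cost 14 ≤ 19, profit 2·9 + 2·10 + 3·2 = 44.
1×J, 2×B, 2×E, and 3×K: cost 18 ≤ 19, profit 1·2 + 2·9 + 2·10 + 3·2 = 46.
Best is 46.

46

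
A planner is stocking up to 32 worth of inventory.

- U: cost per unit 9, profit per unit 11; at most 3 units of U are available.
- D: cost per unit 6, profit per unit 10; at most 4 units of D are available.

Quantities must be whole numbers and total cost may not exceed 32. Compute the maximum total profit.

This is a bounded integer knapsack.
1×U and 3×D: cost 27 ≤ 32, profit 1·11 + 3·10 = 41.
2×U and 2×D: cost 30 ≤ 32, profit 2·11 + 2·10 = 42.
Best is 42.

42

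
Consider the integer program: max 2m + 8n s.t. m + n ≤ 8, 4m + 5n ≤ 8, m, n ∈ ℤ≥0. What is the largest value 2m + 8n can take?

Relaxing integrality, the LP optimum is 12.80 at (m,n) = (0, 1.6), which is not an integer point.
(m,n)=(0,1): 1·0+1·1=1≤8, 4·0+5·1=5≤8, objective 8.
(m,n)=(1,0): 1·1+1·0=1≤8, 4·1+5·0=4≤8, objective 2.
The best lattice point is (0,1), giving 8.

8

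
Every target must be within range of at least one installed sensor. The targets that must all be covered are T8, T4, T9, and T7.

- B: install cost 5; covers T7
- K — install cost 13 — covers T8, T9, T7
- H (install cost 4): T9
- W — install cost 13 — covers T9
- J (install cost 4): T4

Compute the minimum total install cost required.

17

This is a weighted set-cover instance.
The greedy cost-per-new-target heuristic would pick H, J, B, and K for 26, but a cheaper cover exists.
Choose K and J: together they cover T8, T4, T9, T7 — every target.
Total install cost: 13 + 4 = 17.
No cover costs less than 17.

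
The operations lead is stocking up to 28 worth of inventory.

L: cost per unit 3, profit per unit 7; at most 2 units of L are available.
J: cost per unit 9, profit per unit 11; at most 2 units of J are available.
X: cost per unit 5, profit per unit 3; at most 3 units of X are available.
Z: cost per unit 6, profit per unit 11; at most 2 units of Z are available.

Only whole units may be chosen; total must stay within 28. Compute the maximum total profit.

47

L has the best ratio (7/3); taking only L gives at most 2×7 = 14 (stopped by the supply cap of 2).
Mixing does better — 2×L, 1×J, and 2×Z: cost 27 ≤ 28, profit 2·7 + 1·11 + 2·11 = 47.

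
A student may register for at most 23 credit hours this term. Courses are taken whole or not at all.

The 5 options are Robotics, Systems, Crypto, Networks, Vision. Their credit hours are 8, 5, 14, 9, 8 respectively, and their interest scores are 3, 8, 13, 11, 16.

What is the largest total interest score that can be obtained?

35

Take Systems, Networks, and Vision: credit hours 5 + 9 + 8 = 22 ≤ 23, interest score 8 + 11 + 16 = 35.
No other feasible combination does better.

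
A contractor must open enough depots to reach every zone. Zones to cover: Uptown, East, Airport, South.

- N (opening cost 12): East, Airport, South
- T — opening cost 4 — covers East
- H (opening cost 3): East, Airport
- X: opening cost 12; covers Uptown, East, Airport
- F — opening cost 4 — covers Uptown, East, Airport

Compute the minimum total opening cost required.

Choose N and F: together they cover Uptown, East, Airport, South — every zone.
Total opening cost: 12 + 4 = 16.

16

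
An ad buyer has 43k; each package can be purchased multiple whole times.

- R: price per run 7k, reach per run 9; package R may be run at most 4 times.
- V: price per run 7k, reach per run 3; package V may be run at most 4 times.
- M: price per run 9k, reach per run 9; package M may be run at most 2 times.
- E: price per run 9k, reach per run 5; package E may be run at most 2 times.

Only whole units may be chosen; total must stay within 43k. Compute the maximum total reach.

This is a bounded integer knapsack.
4×R and 1×M: price 37 ≤ 43, reach 4·9 + 1·9 = 45.
3×R and 2×M: price 39 ≤ 43, reach 3·9 + 2·9 = 45.
Best is 45.

45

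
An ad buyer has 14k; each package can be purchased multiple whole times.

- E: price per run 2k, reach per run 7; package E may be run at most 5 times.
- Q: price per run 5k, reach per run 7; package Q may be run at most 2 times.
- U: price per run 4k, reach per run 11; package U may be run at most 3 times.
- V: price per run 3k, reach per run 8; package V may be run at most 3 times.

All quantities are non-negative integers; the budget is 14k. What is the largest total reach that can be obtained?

This is a bounded integer knapsack.
4×E and 2×V: price 14 ≤ 14, reach 4·7 + 2·8 = 44.
5×E and 1×U: price 14 ≤ 14, reach 5·7 + 1·11 = 46.
Best is 46.

46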